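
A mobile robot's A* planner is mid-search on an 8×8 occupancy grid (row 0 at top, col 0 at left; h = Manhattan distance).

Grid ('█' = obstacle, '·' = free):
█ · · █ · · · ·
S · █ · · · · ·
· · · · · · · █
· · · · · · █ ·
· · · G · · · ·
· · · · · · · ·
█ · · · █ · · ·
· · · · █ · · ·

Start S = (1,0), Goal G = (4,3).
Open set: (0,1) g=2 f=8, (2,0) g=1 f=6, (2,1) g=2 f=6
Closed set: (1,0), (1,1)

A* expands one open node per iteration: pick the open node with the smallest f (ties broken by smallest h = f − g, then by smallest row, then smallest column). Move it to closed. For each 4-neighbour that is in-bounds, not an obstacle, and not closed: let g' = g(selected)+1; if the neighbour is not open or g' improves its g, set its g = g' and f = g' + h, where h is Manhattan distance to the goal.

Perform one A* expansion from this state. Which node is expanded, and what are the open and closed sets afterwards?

expanded=(2,1); open=[(0,1) g=2 f=8, (2,0) g=1 f=6, (2,2) g=3 f=6, (3,1) g=3 f=6]; closed=[(1,0), (1,1), (2,1)]

step 1: expand (2,1) (f=6, h=4) → closed; open now [(0,1) g=2 f=8, (2,0) g=1 f=6, (2,2) g=3 f=6, (3,1) g=3 f=6]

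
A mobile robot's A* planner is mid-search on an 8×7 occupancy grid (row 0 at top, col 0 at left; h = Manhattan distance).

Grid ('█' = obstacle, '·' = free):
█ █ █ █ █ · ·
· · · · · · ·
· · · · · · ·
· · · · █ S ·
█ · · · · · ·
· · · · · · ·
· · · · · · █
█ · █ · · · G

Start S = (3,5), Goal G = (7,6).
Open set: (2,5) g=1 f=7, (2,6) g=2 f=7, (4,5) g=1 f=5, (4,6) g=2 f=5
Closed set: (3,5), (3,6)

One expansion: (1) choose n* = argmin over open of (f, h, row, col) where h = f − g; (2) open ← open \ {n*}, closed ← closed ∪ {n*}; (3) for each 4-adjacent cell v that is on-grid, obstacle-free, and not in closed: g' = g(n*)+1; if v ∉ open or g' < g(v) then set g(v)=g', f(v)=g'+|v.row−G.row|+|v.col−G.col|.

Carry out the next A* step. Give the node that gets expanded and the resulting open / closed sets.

expanded=(4,6); open=[(2,5) g=1 f=7, (2,6) g=2 f=7, (4,5) g=1 f=5, (5,6) g=3 f=5]; closed=[(3,5), (3,6), (4,6)]

step 1: expand (4,6) (f=5, h=3) → closed; open now [(2,5) g=1 f=7, (2,6) g=2 f=7, (4,5) g=1 f=5, (5,6) g=3 f=5]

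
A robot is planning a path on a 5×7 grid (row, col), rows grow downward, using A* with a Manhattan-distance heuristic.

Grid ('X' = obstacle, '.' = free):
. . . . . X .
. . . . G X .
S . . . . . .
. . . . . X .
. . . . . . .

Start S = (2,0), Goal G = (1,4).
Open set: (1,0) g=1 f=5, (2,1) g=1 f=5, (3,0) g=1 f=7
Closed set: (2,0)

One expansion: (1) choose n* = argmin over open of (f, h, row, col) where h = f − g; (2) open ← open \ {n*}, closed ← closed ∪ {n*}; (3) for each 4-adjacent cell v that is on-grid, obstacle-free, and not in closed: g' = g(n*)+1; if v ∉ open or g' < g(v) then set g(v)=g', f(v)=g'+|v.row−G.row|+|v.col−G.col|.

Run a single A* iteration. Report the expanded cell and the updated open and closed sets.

expanded=(1,0); open=[(0,0) g=2 f=7, (1,1) g=2 f=5, (2,1) g=1 f=5, (3,0) g=1 f=7]; closed=[(1,0), (2,0)]

step 1: expand (1,0) (f=5, h=4) → closed; open now [(0,0) g=2 f=7, (1,1) g=2 f=5, (2,1) g=1 f=5, (3,0) g=1 f=7]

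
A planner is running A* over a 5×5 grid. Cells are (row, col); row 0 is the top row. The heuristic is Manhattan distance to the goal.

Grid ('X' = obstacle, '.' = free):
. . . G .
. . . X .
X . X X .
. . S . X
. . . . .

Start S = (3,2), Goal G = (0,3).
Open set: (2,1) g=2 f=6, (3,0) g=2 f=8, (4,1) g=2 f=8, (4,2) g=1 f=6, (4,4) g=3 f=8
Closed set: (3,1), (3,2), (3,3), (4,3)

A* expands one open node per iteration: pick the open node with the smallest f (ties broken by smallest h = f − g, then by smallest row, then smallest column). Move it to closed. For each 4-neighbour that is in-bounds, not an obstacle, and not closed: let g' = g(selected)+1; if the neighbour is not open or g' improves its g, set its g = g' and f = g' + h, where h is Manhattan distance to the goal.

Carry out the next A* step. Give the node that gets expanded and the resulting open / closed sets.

step 1: expand (2,1) (f=6, h=4) → closed; open now [(1,1) g=3 f=6, (3,0) g=2 f=8, (4,1) g=2 f=8, (4,2) g=1 f=6, (4,4) g=3 f=8]

expanded=(2,1); open=[(1,1) g=3 f=6, (3,0) g=2 f=8, (4,1) g=2 f=8, (4,2) g=1 f=6, (4,4) g=3 f=8]; closed=[(2,1), (3,1), (3,2), (3,3), (4,3)]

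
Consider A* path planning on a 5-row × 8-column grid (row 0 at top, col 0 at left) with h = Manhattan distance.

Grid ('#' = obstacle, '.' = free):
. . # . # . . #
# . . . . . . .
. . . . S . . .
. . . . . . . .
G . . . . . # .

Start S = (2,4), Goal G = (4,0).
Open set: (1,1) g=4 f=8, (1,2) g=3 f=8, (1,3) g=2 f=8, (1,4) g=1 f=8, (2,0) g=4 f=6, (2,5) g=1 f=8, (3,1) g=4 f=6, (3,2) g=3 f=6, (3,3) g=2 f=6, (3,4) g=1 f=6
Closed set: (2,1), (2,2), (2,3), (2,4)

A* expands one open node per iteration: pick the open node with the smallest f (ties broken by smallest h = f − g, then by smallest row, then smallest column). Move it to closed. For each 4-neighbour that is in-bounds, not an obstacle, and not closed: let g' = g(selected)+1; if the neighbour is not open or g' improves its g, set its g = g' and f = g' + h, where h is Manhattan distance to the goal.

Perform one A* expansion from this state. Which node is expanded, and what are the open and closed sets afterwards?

expanded=(2,0); open=[(1,1) g=4 f=8, (1,2) g=3 f=8, (1,3) g=2 f=8, (1,4) g=1 f=8, (2,5) g=1 f=8, (3,0) g=5 f=6, (3,1) g=4 f=6, (3,2) g=3 f=6, (3,3) g=2 f=6, (3,4) g=1 f=6]; closed=[(2,0), (2,1), (2,2), (2,3), (2,4)]

step 1: expand (2,0) (f=6, h=2) → closed; open now [(1,1) g=4 f=8, (1,2) g=3 f=8, (1,3) g=2 f=8, (1,4) g=1 f=8, (2,5) g=1 f=8, (3,0) g=5 f=6, (3,1) g=4 f=6, (3,2) g=3 f=6, (3,3) g=2 f=6, (3,4) g=1 f=6]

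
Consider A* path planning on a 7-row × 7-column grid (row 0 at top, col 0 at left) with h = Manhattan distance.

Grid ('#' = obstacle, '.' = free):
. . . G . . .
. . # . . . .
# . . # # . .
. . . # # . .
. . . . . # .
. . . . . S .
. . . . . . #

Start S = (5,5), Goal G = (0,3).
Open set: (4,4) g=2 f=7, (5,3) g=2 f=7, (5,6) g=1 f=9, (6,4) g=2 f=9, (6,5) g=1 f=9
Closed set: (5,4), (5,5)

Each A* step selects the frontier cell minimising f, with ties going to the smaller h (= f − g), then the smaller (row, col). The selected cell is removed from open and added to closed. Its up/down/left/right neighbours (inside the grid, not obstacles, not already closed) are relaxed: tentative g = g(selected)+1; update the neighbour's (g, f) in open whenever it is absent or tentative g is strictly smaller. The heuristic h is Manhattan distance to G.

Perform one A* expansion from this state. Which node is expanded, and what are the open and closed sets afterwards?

step 1: expand (4,4) (f=7, h=5) → closed; open now [(4,3) g=3 f=7, (5,3) g=2 f=7, (5,6) g=1 f=9, (6,4) g=2 f=9, (6,5) g=1 f=9]

expanded=(4,4); open=[(4,3) g=3 f=7, (5,3) g=2 f=7, (5,6) g=1 f=9, (6,4) g=2 f=9, (6,5) g=1 f=9]; closed=[(4,4), (5,4), (5,5)]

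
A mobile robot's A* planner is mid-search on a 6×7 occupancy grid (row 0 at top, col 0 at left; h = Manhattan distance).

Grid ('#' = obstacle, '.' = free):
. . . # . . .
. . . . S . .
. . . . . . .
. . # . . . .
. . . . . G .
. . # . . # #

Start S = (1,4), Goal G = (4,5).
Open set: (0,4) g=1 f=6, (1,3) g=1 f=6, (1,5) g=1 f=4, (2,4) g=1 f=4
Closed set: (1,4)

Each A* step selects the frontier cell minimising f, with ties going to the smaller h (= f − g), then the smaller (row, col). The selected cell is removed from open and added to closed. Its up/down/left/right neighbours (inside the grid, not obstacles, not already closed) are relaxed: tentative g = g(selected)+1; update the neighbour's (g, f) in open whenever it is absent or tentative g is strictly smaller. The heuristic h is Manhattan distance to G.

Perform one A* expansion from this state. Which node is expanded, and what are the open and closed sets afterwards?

expanded=(1,5); open=[(0,4) g=1 f=6, (0,5) g=2 f=6, (1,3) g=1 f=6, (1,6) g=2 f=6, (2,4) g=1 f=4, (2,5) g=2 f=4]; closed=[(1,4), (1,5)]

step 1: expand (1,5) (f=4, h=3) → closed; open now [(0,4) g=1 f=6, (0,5) g=2 f=6, (1,3) g=1 f=6, (1,6) g=2 f=6, (2,4) g=1 f=4, (2,5) g=2 f=4]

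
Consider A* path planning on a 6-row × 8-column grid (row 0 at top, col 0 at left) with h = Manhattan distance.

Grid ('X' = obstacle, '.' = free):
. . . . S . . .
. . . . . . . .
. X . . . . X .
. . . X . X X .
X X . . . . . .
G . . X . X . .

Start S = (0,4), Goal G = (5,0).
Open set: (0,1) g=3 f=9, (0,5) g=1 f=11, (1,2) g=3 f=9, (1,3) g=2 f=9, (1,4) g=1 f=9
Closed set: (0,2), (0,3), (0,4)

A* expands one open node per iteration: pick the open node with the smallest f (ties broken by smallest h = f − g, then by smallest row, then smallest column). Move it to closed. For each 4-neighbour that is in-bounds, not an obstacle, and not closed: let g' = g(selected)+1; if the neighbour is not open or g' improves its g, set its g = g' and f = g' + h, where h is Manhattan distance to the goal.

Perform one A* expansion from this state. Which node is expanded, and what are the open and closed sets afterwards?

expanded=(0,1); open=[(0,0) g=4 f=9, (0,5) g=1 f=11, (1,1) g=4 f=9, (1,2) g=3 f=9, (1,3) g=2 f=9, (1,4) g=1 f=9]; closed=[(0,1), (0,2), (0,3), (0,4)]

step 1: expand (0,1) (f=9, h=6) → closed; open now [(0,0) g=4 f=9, (0,5) g=1 f=11, (1,1) g=4 f=9, (1,2) g=3 f=9, (1,3) g=2 f=9, (1,4) g=1 f=9]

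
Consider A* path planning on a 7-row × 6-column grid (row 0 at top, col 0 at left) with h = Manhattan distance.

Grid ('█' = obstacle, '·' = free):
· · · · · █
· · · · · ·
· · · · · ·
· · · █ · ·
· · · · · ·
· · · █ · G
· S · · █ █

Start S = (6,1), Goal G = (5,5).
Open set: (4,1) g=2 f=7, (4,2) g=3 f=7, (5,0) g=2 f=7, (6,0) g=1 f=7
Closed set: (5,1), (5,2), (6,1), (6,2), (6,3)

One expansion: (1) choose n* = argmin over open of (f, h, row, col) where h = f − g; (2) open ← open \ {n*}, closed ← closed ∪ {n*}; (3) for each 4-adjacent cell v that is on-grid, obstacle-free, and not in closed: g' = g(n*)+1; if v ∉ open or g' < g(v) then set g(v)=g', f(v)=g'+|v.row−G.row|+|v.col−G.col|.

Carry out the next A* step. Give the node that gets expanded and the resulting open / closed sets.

expanded=(4,2); open=[(3,2) g=4 f=9, (4,1) g=2 f=7, (4,3) g=4 f=7, (5,0) g=2 f=7, (6,0) g=1 f=7]; closed=[(4,2), (5,1), (5,2), (6,1), (6,2), (6,3)]

step 1: expand (4,2) (f=7, h=4) → closed; open now [(3,2) g=4 f=9, (4,1) g=2 f=7, (4,3) g=4 f=7, (5,0) g=2 f=7, (6,0) g=1 f=7]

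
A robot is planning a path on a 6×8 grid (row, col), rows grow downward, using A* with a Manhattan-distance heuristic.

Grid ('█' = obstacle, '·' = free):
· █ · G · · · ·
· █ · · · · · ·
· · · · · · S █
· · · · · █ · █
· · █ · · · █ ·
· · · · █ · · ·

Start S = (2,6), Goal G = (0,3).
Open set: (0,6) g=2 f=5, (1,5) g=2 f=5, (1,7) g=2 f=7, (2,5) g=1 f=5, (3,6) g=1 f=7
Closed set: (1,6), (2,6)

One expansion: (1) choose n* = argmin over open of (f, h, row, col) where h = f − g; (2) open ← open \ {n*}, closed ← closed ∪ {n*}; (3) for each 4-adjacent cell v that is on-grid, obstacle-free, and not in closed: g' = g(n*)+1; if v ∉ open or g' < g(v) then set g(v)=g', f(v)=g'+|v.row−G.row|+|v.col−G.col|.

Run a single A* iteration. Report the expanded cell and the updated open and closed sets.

expanded=(0,6); open=[(0,5) g=3 f=5, (0,7) g=3 f=7, (1,5) g=2 f=5, (1,7) g=2 f=7, (2,5) g=1 f=5, (3,6) g=1 f=7]; closed=[(0,6), (1,6), (2,6)]

step 1: expand (0,6) (f=5, h=3) → closed; open now [(0,5) g=3 f=5, (0,7) g=3 f=7, (1,5) g=2 f=5, (1,7) g=2 f=7, (2,5) g=1 f=5, (3,6) g=1 f=7]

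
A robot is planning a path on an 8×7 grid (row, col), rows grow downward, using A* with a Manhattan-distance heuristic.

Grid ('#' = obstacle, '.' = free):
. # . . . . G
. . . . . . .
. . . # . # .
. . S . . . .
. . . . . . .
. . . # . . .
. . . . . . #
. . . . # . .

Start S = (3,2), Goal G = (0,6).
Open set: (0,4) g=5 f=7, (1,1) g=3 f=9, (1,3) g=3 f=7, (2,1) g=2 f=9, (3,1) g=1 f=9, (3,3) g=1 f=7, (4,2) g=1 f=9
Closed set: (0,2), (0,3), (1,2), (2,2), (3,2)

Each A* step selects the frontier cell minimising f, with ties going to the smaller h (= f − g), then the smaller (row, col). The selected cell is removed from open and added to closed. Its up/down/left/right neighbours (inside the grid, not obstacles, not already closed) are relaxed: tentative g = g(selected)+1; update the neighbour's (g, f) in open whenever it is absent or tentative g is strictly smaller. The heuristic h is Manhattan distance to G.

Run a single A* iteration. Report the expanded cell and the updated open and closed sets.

expanded=(0,4); open=[(0,5) g=6 f=7, (1,1) g=3 f=9, (1,3) g=3 f=7, (1,4) g=6 f=9, (2,1) g=2 f=9, (3,1) g=1 f=9, (3,3) g=1 f=7, (4,2) g=1 f=9]; closed=[(0,2), (0,3), (0,4), (1,2), (2,2), (3,2)]

step 1: expand (0,4) (f=7, h=2) → closed; open now [(0,5) g=6 f=7, (1,1) g=3 f=9, (1,3) g=3 f=7, (1,4) g=6 f=9, (2,1) g=2 f=9, (3,1) g=1 f=9, (3,3) g=1 f=7, (4,2) g=1 f=9]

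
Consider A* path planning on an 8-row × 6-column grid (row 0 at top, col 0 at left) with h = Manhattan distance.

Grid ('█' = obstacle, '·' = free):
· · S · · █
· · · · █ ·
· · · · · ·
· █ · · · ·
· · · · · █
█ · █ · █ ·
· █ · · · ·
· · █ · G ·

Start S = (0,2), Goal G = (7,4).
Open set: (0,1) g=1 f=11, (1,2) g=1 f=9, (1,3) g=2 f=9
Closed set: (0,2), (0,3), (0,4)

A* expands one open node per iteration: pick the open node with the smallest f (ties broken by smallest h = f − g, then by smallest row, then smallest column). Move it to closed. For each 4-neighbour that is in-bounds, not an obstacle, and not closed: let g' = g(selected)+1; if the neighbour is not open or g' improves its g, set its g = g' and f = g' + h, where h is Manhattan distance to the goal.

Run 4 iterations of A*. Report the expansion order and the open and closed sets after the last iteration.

step 1: expand (1,3) (f=9, h=7) → closed; open now [(0,1) g=1 f=11, (1,2) g=1 f=9, (2,3) g=3 f=9]
step 2: expand (2,3) (f=9, h=6) → closed; open now [(0,1) g=1 f=11, (1,2) g=1 f=9, (2,2) g=4 f=11, (2,4) g=4 f=9, (3,3) g=4 f=9]
step 3: expand (2,4) (f=9, h=5) → closed; open now [(0,1) g=1 f=11, (1,2) g=1 f=9, (2,2) g=4 f=11, (2,5) g=5 f=11, (3,3) g=4 f=9, (3,4) g=5 f=9]
step 4: expand (3,4) (f=9, h=4) → closed; open now [(0,1) g=1 f=11, (1,2) g=1 f=9, (2,2) g=4 f=11, (2,5) g=5 f=11, (3,3) g=4 f=9, (3,5) g=6 f=11, (4,4) g=6 f=9]

order=[(1,3) → (2,3) → (2,4) → (3,4)]; open=[(0,1) g=1 f=11, (1,2) g=1 f=9, (2,2) g=4 f=11, (2,5) g=5 f=11, (3,3) g=4 f=9, (3,5) g=6 f=11, (4,4) g=6 f=9]; closed=[(0,2), (0,3), (0,4), (1,3), (2,3), (2,4), (3,4)]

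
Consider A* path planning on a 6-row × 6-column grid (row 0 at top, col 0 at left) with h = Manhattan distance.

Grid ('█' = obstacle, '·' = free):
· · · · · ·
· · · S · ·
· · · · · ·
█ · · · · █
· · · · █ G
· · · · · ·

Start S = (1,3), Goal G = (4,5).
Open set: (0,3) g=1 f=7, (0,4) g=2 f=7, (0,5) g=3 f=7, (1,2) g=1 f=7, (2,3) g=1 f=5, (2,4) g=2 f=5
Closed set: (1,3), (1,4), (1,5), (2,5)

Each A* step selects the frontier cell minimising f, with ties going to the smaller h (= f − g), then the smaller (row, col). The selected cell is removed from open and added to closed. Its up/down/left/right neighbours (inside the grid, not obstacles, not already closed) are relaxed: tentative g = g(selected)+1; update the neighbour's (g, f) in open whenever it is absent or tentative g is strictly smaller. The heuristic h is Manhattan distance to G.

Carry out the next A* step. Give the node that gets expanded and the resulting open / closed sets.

expanded=(2,4); open=[(0,3) g=1 f=7, (0,4) g=2 f=7, (0,5) g=3 f=7, (1,2) g=1 f=7, (2,3) g=1 f=5, (3,4) g=3 f=5]; closed=[(1,3), (1,4), (1,5), (2,4), (2,5)]

step 1: expand (2,4) (f=5, h=3) → closed; open now [(0,3) g=1 f=7, (0,4) g=2 f=7, (0,5) g=3 f=7, (1,2) g=1 f=7, (2,3) g=1 f=5, (3,4) g=3 f=5]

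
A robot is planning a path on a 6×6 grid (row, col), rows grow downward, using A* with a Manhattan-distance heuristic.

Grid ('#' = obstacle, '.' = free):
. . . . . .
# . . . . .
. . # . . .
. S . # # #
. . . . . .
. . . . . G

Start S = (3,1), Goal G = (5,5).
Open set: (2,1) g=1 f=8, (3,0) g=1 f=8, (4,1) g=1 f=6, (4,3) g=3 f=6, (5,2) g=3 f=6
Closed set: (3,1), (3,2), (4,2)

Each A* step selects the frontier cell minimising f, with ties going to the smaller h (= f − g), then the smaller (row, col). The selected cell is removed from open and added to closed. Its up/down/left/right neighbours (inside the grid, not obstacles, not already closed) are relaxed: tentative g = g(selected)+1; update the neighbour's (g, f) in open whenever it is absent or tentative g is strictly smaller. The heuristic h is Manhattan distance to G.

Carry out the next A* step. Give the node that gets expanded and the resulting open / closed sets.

step 1: expand (4,3) (f=6, h=3) → closed; open now [(2,1) g=1 f=8, (3,0) g=1 f=8, (4,1) g=1 f=6, (4,4) g=4 f=6, (5,2) g=3 f=6, (5,3) g=4 f=6]

expanded=(4,3); open=[(2,1) g=1 f=8, (3,0) g=1 f=8, (4,1) g=1 f=6, (4,4) g=4 f=6, (5,2) g=3 f=6, (5,3) g=4 f=6]; closed=[(3,1), (3,2), (4,2), (4,3)]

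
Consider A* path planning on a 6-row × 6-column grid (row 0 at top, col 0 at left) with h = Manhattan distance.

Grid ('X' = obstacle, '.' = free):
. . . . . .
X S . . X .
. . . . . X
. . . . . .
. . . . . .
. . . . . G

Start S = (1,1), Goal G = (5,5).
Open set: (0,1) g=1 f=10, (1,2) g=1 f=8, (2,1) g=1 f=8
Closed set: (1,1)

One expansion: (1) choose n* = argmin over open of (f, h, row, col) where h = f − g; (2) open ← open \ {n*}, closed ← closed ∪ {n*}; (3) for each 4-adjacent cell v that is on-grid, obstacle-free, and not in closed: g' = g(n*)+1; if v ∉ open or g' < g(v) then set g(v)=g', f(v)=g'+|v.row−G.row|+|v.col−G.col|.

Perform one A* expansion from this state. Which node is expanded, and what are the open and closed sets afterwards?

step 1: expand (1,2) (f=8, h=7) → closed; open now [(0,1) g=1 f=10, (0,2) g=2 f=10, (1,3) g=2 f=8, (2,1) g=1 f=8, (2,2) g=2 f=8]

expanded=(1,2); open=[(0,1) g=1 f=10, (0,2) g=2 f=10, (1,3) g=2 f=8, (2,1) g=1 f=8, (2,2) g=2 f=8]; closed=[(1,1), (1,2)]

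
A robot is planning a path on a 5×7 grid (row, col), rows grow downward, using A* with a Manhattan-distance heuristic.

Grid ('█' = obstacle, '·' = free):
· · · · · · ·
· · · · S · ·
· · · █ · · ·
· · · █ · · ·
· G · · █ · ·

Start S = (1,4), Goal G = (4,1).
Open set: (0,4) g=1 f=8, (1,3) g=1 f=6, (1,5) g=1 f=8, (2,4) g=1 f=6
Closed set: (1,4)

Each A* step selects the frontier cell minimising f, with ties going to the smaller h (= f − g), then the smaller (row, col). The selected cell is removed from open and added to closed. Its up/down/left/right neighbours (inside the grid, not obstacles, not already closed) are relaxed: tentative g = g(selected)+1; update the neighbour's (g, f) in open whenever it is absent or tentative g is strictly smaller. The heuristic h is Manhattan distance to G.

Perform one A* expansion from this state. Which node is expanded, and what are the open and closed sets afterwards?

expanded=(1,3); open=[(0,3) g=2 f=8, (0,4) g=1 f=8, (1,2) g=2 f=6, (1,5) g=1 f=8, (2,4) g=1 f=6]; closed=[(1,3), (1,4)]

step 1: expand (1,3) (f=6, h=5) → closed; open now [(0,3) g=2 f=8, (0,4) g=1 f=8, (1,2) g=2 f=6, (1,5) g=1 f=8, (2,4) g=1 f=6]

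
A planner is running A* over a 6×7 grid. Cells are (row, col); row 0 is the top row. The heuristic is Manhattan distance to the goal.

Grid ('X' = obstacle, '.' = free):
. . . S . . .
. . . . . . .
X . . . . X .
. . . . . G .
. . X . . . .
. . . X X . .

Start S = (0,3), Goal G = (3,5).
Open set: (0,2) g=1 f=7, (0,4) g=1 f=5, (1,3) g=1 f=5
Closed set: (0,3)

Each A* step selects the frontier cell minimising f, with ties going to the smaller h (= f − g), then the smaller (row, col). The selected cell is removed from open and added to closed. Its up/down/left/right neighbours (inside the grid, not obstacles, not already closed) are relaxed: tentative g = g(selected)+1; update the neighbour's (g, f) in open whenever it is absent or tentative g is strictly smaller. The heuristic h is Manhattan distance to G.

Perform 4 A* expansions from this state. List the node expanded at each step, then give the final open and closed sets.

order=[(0,4) → (0,5) → (1,5) → (1,4)]; open=[(0,2) g=1 f=7, (0,6) g=3 f=7, (1,3) g=1 f=5, (1,6) g=4 f=7, (2,4) g=3 f=5]; closed=[(0,3), (0,4), (0,5), (1,4), (1,5)]

step 1: expand (0,4) (f=5, h=4) → closed; open now [(0,2) g=1 f=7, (0,5) g=2 f=5, (1,3) g=1 f=5, (1,4) g=2 f=5]
step 2: expand (0,5) (f=5, h=3) → closed; open now [(0,2) g=1 f=7, (0,6) g=3 f=7, (1,3) g=1 f=5, (1,4) g=2 f=5, (1,5) g=3 f=5]
step 3: expand (1,5) (f=5, h=2) → closed; open now [(0,2) g=1 f=7, (0,6) g=3 f=7, (1,3) g=1 f=5, (1,4) g=2 f=5, (1,6) g=4 f=7]
step 4: expand (1,4) (f=5, h=3) → closed; open now [(0,2) g=1 f=7, (0,6) g=3 f=7, (1,3) g=1 f=5, (1,6) g=4 f=7, (2,4) g=3 f=5]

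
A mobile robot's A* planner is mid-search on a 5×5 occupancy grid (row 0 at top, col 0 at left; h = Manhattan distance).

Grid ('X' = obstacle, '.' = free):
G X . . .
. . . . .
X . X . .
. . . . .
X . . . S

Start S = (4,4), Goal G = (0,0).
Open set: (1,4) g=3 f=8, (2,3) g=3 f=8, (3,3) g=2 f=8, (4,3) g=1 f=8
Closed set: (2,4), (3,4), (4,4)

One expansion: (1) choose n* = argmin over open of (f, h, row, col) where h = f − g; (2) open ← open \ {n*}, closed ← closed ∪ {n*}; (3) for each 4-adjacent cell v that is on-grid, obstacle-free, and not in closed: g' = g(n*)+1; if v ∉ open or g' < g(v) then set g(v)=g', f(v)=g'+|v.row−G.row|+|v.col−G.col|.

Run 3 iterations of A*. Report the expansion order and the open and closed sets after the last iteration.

step 1: expand (1,4) (f=8, h=5) → closed; open now [(0,4) g=4 f=8, (1,3) g=4 f=8, (2,3) g=3 f=8, (3,3) g=2 f=8, (4,3) g=1 f=8]
step 2: expand (0,4) (f=8, h=4) → closed; open now [(0,3) g=5 f=8, (1,3) g=4 f=8, (2,3) g=3 f=8, (3,3) g=2 f=8, (4,3) g=1 f=8]
step 3: expand (0,3) (f=8, h=3) → closed; open now [(0,2) g=6 f=8, (1,3) g=4 f=8, (2,3) g=3 f=8, (3,3) g=2 f=8, (4,3) g=1 f=8]

order=[(1,4) → (0,4) → (0,3)]; open=[(0,2) g=6 f=8, (1,3) g=4 f=8, (2,3) g=3 f=8, (3,3) g=2 f=8, (4,3) g=1 f=8]; closed=[(0,3), (0,4), (1,4), (2,4), (3,4), (4,4)]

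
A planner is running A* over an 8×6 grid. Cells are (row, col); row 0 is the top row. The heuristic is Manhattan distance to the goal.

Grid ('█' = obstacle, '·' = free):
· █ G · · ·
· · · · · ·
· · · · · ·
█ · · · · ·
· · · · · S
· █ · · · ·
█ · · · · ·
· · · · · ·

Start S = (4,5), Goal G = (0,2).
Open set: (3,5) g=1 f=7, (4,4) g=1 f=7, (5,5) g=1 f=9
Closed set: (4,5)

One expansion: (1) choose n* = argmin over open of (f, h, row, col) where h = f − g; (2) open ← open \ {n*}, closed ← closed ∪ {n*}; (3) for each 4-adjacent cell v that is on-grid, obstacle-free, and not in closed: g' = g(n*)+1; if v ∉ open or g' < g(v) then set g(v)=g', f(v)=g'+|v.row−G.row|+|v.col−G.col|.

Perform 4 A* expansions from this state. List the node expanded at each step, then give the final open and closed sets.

order=[(3,5) → (2,5) → (1,5) → (0,5)]; open=[(0,4) g=5 f=7, (1,4) g=4 f=7, (2,4) g=3 f=7, (3,4) g=2 f=7, (4,4) g=1 f=7, (5,5) g=1 f=9]; closed=[(0,5), (1,5), (2,5), (3,5), (4,5)]

step 1: expand (3,5) (f=7, h=6) → closed; open now [(2,5) g=2 f=7, (3,4) g=2 f=7, (4,4) g=1 f=7, (5,5) g=1 f=9]
step 2: expand (2,5) (f=7, h=5) → closed; open now [(1,5) g=3 f=7, (2,4) g=3 f=7, (3,4) g=2 f=7, (4,4) g=1 f=7, (5,5) g=1 f=9]
step 3: expand (1,5) (f=7, h=4) → closed; open now [(0,5) g=4 f=7, (1,4) g=4 f=7, (2,4) g=3 f=7, (3,4) g=2 f=7, (4,4) g=1 f=7, (5,5) g=1 f=9]
step 4: expand (0,5) (f=7, h=3) → closed; open now [(0,4) g=5 f=7, (1,4) g=4 f=7, (2,4) g=3 f=7, (3,4) g=2 f=7, (4,4) g=1 f=7, (5,5) g=1 f=9]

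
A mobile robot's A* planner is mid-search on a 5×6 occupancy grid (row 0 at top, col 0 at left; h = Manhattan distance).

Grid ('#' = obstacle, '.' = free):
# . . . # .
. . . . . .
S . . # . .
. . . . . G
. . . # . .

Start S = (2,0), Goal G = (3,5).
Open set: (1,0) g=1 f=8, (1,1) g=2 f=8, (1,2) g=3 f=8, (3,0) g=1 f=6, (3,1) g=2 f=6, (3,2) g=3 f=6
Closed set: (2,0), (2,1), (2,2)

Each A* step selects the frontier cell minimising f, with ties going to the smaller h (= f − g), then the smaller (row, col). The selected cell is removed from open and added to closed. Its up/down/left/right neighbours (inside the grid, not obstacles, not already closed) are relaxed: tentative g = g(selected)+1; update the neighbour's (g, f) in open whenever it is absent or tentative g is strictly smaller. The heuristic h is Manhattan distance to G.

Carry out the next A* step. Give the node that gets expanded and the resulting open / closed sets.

step 1: expand (3,2) (f=6, h=3) → closed; open now [(1,0) g=1 f=8, (1,1) g=2 f=8, (1,2) g=3 f=8, (3,0) g=1 f=6, (3,1) g=2 f=6, (3,3) g=4 f=6, (4,2) g=4 f=8]

expanded=(3,2); open=[(1,0) g=1 f=8, (1,1) g=2 f=8, (1,2) g=3 f=8, (3,0) g=1 f=6, (3,1) g=2 f=6, (3,3) g=4 f=6, (4,2) g=4 f=8]; closed=[(2,0), (2,1), (2,2), (3,2)]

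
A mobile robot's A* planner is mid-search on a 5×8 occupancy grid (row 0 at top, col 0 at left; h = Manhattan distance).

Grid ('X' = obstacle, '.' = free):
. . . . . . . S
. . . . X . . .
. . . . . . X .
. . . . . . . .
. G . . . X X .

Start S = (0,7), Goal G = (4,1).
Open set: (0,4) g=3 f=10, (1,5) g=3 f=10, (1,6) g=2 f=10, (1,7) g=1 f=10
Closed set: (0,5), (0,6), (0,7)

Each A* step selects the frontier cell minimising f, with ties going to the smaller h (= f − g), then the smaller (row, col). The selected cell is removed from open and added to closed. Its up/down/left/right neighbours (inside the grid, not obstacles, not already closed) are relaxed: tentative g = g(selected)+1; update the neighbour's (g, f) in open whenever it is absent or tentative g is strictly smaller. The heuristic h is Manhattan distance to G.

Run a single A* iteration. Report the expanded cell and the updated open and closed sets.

step 1: expand (0,4) (f=10, h=7) → closed; open now [(0,3) g=4 f=10, (1,5) g=3 f=10, (1,6) g=2 f=10, (1,7) g=1 f=10]

expanded=(0,4); open=[(0,3) g=4 f=10, (1,5) g=3 f=10, (1,6) g=2 f=10, (1,7) g=1 f=10]; closed=[(0,4), (0,5), (0,6), (0,7)]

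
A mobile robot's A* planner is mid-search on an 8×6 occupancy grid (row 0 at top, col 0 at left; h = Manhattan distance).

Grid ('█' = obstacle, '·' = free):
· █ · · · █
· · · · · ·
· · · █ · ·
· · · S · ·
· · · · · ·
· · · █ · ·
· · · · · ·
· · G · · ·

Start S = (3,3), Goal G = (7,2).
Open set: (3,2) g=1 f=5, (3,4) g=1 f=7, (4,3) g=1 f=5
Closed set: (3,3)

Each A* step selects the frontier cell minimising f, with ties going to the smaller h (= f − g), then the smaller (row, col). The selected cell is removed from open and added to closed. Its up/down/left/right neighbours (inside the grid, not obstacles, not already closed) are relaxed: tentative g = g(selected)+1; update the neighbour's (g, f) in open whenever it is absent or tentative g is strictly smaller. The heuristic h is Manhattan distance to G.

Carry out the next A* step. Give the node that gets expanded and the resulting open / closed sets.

expanded=(3,2); open=[(2,2) g=2 f=7, (3,1) g=2 f=7, (3,4) g=1 f=7, (4,2) g=2 f=5, (4,3) g=1 f=5]; closed=[(3,2), (3,3)]

step 1: expand (3,2) (f=5, h=4) → closed; open now [(2,2) g=2 f=7, (3,1) g=2 f=7, (3,4) g=1 f=7, (4,2) g=2 f=5, (4,3) g=1 f=5]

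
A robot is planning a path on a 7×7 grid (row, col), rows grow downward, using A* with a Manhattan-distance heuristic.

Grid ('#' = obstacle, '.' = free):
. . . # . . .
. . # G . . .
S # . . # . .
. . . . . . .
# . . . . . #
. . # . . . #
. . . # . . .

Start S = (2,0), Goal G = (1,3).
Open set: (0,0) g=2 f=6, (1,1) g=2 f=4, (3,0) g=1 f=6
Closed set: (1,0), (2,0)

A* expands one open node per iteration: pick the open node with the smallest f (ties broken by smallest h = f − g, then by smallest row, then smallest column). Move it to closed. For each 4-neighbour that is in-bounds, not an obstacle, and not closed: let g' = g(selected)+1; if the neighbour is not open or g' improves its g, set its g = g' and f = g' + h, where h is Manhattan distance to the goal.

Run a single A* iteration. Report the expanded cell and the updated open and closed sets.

step 1: expand (1,1) (f=4, h=2) → closed; open now [(0,0) g=2 f=6, (0,1) g=3 f=6, (3,0) g=1 f=6]

expanded=(1,1); open=[(0,0) g=2 f=6, (0,1) g=3 f=6, (3,0) g=1 f=6]; closed=[(1,0), (1,1), (2,0)]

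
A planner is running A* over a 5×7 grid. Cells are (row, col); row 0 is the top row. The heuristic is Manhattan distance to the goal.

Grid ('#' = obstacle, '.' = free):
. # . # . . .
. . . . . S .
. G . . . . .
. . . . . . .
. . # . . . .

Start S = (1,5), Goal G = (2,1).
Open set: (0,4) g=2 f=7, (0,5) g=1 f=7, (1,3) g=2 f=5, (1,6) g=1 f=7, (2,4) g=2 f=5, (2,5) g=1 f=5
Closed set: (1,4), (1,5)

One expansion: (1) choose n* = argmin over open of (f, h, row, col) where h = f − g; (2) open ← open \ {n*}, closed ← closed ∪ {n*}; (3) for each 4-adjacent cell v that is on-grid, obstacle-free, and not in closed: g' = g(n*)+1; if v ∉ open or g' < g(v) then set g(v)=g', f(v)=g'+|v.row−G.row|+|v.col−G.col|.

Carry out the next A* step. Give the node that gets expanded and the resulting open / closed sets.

expanded=(1,3); open=[(0,4) g=2 f=7, (0,5) g=1 f=7, (1,2) g=3 f=5, (1,6) g=1 f=7, (2,3) g=3 f=5, (2,4) g=2 f=5, (2,5) g=1 f=5]; closed=[(1,3), (1,4), (1,5)]

step 1: expand (1,3) (f=5, h=3) → closed; open now [(0,4) g=2 f=7, (0,5) g=1 f=7, (1,2) g=3 f=5, (1,6) g=1 f=7, (2,3) g=3 f=5, (2,4) g=2 f=5, (2,5) g=1 f=5]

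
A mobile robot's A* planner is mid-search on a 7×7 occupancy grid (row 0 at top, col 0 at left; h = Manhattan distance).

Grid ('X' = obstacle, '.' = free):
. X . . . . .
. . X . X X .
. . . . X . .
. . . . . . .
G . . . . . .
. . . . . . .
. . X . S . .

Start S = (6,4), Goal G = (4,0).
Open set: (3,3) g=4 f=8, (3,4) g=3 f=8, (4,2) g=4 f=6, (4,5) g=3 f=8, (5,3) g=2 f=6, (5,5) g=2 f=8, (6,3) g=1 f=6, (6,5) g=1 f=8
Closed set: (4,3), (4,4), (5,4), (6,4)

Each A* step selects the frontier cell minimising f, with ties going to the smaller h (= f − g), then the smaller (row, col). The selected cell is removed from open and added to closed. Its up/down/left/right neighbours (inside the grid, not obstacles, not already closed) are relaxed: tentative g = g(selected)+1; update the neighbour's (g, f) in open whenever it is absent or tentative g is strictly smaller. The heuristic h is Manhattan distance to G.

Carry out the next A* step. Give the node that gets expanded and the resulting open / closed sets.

expanded=(4,2); open=[(3,2) g=5 f=8, (3,3) g=4 f=8, (3,4) g=3 f=8, (4,1) g=5 f=6, (4,5) g=3 f=8, (5,2) g=5 f=8, (5,3) g=2 f=6, (5,5) g=2 f=8, (6,3) g=1 f=6, (6,5) g=1 f=8]; closed=[(4,2), (4,3), (4,4), (5,4), (6,4)]

step 1: expand (4,2) (f=6, h=2) → closed; open now [(3,2) g=5 f=8, (3,3) g=4 f=8, (3,4) g=3 f=8, (4,1) g=5 f=6, (4,5) g=3 f=8, (5,2) g=5 f=8, (5,3) g=2 f=6, (5,5) g=2 f=8, (6,3) g=1 f=6, (6,5) g=1 f=8]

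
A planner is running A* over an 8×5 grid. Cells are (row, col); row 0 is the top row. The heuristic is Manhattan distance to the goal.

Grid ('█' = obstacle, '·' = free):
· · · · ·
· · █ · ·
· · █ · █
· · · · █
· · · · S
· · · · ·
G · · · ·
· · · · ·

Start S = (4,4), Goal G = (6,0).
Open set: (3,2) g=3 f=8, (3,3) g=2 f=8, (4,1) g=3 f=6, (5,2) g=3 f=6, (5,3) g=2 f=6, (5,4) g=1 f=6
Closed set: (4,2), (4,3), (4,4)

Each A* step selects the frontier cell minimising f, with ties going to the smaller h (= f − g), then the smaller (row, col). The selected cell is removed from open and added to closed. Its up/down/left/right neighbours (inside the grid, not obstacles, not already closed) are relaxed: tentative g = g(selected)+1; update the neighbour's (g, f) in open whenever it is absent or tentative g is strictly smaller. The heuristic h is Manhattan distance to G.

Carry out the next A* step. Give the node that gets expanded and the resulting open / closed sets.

expanded=(4,1); open=[(3,1) g=4 f=8, (3,2) g=3 f=8, (3,3) g=2 f=8, (4,0) g=4 f=6, (5,1) g=4 f=6, (5,2) g=3 f=6, (5,3) g=2 f=6, (5,4) g=1 f=6]; closed=[(4,1), (4,2), (4,3), (4,4)]

step 1: expand (4,1) (f=6, h=3) → closed; open now [(3,1) g=4 f=8, (3,2) g=3 f=8, (3,3) g=2 f=8, (4,0) g=4 f=6, (5,1) g=4 f=6, (5,2) g=3 f=6, (5,3) g=2 f=6, (5,4) g=1 f=6]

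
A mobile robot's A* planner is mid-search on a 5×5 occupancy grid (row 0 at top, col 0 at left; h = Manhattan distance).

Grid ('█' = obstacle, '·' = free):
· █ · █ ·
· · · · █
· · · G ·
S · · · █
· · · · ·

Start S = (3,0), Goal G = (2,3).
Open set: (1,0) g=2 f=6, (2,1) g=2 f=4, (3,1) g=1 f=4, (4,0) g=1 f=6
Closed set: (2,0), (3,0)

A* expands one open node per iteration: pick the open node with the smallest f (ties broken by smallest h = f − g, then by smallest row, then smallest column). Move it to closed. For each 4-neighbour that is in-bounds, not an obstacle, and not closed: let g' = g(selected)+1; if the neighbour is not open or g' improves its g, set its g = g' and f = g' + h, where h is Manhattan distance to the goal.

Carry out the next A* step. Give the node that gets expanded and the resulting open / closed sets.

expanded=(2,1); open=[(1,0) g=2 f=6, (1,1) g=3 f=6, (2,2) g=3 f=4, (3,1) g=1 f=4, (4,0) g=1 f=6]; closed=[(2,0), (2,1), (3,0)]

step 1: expand (2,1) (f=4, h=2) → closed; open now [(1,0) g=2 f=6, (1,1) g=3 f=6, (2,2) g=3 f=4, (3,1) g=1 f=4, (4,0) g=1 f=6]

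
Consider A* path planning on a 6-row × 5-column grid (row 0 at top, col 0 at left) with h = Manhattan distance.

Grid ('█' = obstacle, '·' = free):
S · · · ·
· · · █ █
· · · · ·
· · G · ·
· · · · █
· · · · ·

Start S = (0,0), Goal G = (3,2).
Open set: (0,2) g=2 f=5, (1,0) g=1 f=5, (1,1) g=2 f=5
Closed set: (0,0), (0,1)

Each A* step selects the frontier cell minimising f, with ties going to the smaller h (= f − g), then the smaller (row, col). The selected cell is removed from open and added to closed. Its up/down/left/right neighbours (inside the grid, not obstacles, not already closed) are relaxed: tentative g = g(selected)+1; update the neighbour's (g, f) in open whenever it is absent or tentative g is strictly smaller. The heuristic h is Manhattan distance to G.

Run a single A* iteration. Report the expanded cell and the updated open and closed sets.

expanded=(0,2); open=[(0,3) g=3 f=7, (1,0) g=1 f=5, (1,1) g=2 f=5, (1,2) g=3 f=5]; closed=[(0,0), (0,1), (0,2)]

step 1: expand (0,2) (f=5, h=3) → closed; open now [(0,3) g=3 f=7, (1,0) g=1 f=5, (1,1) g=2 f=5, (1,2) g=3 f=5]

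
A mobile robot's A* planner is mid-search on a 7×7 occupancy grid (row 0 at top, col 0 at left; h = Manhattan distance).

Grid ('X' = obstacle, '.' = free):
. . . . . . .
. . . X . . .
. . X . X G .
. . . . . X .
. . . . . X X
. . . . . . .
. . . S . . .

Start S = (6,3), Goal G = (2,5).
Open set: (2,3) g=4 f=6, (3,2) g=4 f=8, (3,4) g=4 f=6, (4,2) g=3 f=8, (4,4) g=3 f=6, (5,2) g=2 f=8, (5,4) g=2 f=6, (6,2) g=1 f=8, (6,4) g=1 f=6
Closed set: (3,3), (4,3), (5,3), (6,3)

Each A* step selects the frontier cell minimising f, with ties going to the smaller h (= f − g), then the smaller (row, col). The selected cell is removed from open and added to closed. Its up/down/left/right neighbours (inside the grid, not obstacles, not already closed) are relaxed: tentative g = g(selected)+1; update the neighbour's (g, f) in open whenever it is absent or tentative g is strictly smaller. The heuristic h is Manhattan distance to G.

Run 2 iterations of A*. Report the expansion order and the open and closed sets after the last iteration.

order=[(2,3) → (3,4)]; open=[(3,2) g=4 f=8, (4,2) g=3 f=8, (4,4) g=3 f=6, (5,2) g=2 f=8, (5,4) g=2 f=6, (6,2) g=1 f=8, (6,4) g=1 f=6]; closed=[(2,3), (3,3), (3,4), (4,3), (5,3), (6,3)]

step 1: expand (2,3) (f=6, h=2) → closed; open now [(3,2) g=4 f=8, (3,4) g=4 f=6, (4,2) g=3 f=8, (4,4) g=3 f=6, (5,2) g=2 f=8, (5,4) g=2 f=6, (6,2) g=1 f=8, (6,4) g=1 f=6]
step 2: expand (3,4) (f=6, h=2) → closed; open now [(3,2) g=4 f=8, (4,2) g=3 f=8, (4,4) g=3 f=6, (5,2) g=2 f=8, (5,4) g=2 f=6, (6,2) g=1 f=8, (6,4) g=1 f=6]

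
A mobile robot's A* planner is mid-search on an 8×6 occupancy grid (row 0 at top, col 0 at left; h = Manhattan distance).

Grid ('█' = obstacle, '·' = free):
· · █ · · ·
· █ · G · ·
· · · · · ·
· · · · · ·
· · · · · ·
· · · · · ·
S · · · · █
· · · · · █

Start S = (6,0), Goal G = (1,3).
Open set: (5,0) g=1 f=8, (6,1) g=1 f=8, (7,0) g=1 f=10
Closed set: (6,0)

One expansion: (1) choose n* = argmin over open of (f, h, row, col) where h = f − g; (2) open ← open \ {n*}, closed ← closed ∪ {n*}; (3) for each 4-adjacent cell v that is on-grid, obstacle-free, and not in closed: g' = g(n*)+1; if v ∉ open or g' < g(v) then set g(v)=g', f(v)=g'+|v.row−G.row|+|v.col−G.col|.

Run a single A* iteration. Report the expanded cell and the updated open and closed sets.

step 1: expand (5,0) (f=8, h=7) → closed; open now [(4,0) g=2 f=8, (5,1) g=2 f=8, (6,1) g=1 f=8, (7,0) g=1 f=10]

expanded=(5,0); open=[(4,0) g=2 f=8, (5,1) g=2 f=8, (6,1) g=1 f=8, (7,0) g=1 f=10]; closed=[(5,0), (6,0)]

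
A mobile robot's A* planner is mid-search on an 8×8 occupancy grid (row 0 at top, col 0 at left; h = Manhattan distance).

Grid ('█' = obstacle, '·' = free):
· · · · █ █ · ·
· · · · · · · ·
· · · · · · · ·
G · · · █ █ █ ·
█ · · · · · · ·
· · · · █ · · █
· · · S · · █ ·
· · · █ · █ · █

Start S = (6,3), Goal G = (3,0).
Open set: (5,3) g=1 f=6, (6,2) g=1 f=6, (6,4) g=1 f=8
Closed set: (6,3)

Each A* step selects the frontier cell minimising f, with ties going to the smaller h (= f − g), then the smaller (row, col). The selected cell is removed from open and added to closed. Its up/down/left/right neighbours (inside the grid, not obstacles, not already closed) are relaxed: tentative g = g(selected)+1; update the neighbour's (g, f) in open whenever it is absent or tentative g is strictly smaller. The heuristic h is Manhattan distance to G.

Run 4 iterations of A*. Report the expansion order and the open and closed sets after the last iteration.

order=[(5,3) → (4,3) → (3,3) → (3,2)]; open=[(2,2) g=5 f=8, (2,3) g=4 f=8, (3,1) g=5 f=6, (4,2) g=3 f=6, (4,4) g=3 f=8, (5,2) g=2 f=6, (6,2) g=1 f=6, (6,4) g=1 f=8]; closed=[(3,2), (3,3), (4,3), (5,3), (6,3)]

step 1: expand (5,3) (f=6, h=5) → closed; open now [(4,3) g=2 f=6, (5,2) g=2 f=6, (6,2) g=1 f=6, (6,4) g=1 f=8]
step 2: expand (4,3) (f=6, h=4) → closed; open now [(3,3) g=3 f=6, (4,2) g=3 f=6, (4,4) g=3 f=8, (5,2) g=2 f=6, (6,2) g=1 f=6, (6,4) g=1 f=8]
step 3: expand (3,3) (f=6, h=3) → closed; open now [(2,3) g=4 f=8, (3,2) g=4 f=6, (4,2) g=3 f=6, (4,4) g=3 f=8, (5,2) g=2 f=6, (6,2) g=1 f=6, (6,4) g=1 f=8]
step 4: expand (3,2) (f=6, h=2) → closed; open now [(2,2) g=5 f=8, (2,3) g=4 f=8, (3,1) g=5 f=6, (4,2) g=3 f=6, (4,4) g=3 f=8, (5,2) g=2 f=6, (6,2) g=1 f=6, (6,4) g=1 f=8]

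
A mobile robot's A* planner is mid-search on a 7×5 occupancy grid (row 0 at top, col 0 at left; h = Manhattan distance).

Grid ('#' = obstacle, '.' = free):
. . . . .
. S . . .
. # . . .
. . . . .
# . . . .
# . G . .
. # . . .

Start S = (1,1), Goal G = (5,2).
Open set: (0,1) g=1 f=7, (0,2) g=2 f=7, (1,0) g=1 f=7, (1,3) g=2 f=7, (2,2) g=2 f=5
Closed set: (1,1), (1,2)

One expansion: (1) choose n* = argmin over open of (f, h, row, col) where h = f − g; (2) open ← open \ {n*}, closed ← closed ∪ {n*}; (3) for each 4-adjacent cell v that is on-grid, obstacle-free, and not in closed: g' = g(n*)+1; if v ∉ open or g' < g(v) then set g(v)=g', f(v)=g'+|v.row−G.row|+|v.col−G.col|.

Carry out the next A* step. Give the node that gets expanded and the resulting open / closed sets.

step 1: expand (2,2) (f=5, h=3) → closed; open now [(0,1) g=1 f=7, (0,2) g=2 f=7, (1,0) g=1 f=7, (1,3) g=2 f=7, (2,3) g=3 f=7, (3,2) g=3 f=5]

expanded=(2,2); open=[(0,1) g=1 f=7, (0,2) g=2 f=7, (1,0) g=1 f=7, (1,3) g=2 f=7, (2,3) g=3 f=7, (3,2) g=3 f=5]; closed=[(1,1), (1,2), (2,2)]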